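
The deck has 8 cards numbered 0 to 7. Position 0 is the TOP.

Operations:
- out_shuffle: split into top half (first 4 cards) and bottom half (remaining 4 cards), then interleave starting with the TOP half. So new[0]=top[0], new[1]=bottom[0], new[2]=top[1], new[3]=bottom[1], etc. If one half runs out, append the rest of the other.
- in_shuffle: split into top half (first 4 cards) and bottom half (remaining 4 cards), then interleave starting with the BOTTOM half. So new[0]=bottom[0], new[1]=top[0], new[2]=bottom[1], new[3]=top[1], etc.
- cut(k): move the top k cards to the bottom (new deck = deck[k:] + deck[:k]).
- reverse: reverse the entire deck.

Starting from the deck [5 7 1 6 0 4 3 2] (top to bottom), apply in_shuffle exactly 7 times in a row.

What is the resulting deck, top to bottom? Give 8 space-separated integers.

Answer: 0 5 4 7 3 1 2 6

Derivation:
After op 1 (in_shuffle): [0 5 4 7 3 1 2 6]
After op 2 (in_shuffle): [3 0 1 5 2 4 6 7]
After op 3 (in_shuffle): [2 3 4 0 6 1 7 5]
After op 4 (in_shuffle): [6 2 1 3 7 4 5 0]
After op 5 (in_shuffle): [7 6 4 2 5 1 0 3]
After op 6 (in_shuffle): [5 7 1 6 0 4 3 2]
After op 7 (in_shuffle): [0 5 4 7 3 1 2 6]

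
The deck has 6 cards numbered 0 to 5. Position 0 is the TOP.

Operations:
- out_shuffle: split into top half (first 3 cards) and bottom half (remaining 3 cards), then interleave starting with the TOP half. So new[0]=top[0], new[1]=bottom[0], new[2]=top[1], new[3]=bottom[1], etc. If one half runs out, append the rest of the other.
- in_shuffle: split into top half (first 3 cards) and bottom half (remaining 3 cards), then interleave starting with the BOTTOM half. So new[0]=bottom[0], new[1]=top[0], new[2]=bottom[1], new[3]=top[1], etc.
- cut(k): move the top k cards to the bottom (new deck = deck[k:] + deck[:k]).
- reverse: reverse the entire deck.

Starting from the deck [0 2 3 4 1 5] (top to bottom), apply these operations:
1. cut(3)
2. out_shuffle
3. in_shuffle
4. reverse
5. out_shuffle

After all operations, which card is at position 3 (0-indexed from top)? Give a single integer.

After op 1 (cut(3)): [4 1 5 0 2 3]
After op 2 (out_shuffle): [4 0 1 2 5 3]
After op 3 (in_shuffle): [2 4 5 0 3 1]
After op 4 (reverse): [1 3 0 5 4 2]
After op 5 (out_shuffle): [1 5 3 4 0 2]
Position 3: card 4.

Answer: 4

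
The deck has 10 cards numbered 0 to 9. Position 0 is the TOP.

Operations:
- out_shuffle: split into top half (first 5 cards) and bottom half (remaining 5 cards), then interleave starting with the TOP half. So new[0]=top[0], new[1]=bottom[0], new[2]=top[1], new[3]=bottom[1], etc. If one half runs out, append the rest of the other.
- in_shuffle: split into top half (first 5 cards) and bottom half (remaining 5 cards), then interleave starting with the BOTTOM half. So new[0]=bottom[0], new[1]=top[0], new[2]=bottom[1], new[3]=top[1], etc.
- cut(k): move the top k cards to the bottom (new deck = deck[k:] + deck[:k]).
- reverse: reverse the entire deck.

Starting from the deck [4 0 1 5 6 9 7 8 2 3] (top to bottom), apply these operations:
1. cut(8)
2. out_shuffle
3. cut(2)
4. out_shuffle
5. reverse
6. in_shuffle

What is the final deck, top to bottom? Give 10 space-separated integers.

After op 1 (cut(8)): [2 3 4 0 1 5 6 9 7 8]
After op 2 (out_shuffle): [2 5 3 6 4 9 0 7 1 8]
After op 3 (cut(2)): [3 6 4 9 0 7 1 8 2 5]
After op 4 (out_shuffle): [3 7 6 1 4 8 9 2 0 5]
After op 5 (reverse): [5 0 2 9 8 4 1 6 7 3]
After op 6 (in_shuffle): [4 5 1 0 6 2 7 9 3 8]

Answer: 4 5 1 0 6 2 7 9 3 8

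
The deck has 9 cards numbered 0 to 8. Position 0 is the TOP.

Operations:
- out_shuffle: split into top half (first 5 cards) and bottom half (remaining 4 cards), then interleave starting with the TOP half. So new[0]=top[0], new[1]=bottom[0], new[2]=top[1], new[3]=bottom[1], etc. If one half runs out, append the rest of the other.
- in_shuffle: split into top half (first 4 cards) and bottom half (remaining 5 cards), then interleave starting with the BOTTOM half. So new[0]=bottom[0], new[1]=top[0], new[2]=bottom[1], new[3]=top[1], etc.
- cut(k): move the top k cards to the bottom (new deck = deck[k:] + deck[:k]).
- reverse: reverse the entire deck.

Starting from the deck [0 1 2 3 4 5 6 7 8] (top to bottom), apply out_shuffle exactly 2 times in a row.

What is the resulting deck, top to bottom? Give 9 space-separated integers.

After op 1 (out_shuffle): [0 5 1 6 2 7 3 8 4]
After op 2 (out_shuffle): [0 7 5 3 1 8 6 4 2]

Answer: 0 7 5 3 1 8 6 4 2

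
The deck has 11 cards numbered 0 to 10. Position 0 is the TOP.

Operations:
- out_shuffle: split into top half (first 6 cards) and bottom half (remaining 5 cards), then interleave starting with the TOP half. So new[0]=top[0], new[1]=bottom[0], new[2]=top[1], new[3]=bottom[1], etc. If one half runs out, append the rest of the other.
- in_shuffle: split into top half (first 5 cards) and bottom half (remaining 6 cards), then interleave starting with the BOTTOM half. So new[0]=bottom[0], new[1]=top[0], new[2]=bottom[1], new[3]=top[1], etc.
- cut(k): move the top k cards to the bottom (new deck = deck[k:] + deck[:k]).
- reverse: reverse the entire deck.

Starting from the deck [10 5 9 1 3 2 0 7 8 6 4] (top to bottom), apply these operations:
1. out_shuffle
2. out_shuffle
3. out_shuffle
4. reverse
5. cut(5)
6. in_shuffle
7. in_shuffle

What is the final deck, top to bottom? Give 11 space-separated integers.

After op 1 (out_shuffle): [10 0 5 7 9 8 1 6 3 4 2]
After op 2 (out_shuffle): [10 1 0 6 5 3 7 4 9 2 8]
After op 3 (out_shuffle): [10 7 1 4 0 9 6 2 5 8 3]
After op 4 (reverse): [3 8 5 2 6 9 0 4 1 7 10]
After op 5 (cut(5)): [9 0 4 1 7 10 3 8 5 2 6]
After op 6 (in_shuffle): [10 9 3 0 8 4 5 1 2 7 6]
After op 7 (in_shuffle): [4 10 5 9 1 3 2 0 7 8 6]

Answer: 4 10 5 9 1 3 2 0 7 8 6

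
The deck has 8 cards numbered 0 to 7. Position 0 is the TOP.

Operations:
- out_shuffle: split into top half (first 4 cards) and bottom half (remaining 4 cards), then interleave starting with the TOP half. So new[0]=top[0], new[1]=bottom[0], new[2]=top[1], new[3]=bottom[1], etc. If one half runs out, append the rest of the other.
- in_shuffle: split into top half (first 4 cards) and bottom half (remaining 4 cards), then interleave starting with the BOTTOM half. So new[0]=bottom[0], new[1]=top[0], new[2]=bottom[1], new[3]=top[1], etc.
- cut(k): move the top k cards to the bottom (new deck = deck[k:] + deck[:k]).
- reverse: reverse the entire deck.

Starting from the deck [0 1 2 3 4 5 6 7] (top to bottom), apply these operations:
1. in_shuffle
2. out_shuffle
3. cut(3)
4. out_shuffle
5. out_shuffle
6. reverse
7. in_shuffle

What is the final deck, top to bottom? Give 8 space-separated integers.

Answer: 6 0 3 4 7 1 2 5

Derivation:
After op 1 (in_shuffle): [4 0 5 1 6 2 7 3]
After op 2 (out_shuffle): [4 6 0 2 5 7 1 3]
After op 3 (cut(3)): [2 5 7 1 3 4 6 0]
After op 4 (out_shuffle): [2 3 5 4 7 6 1 0]
After op 5 (out_shuffle): [2 7 3 6 5 1 4 0]
After op 6 (reverse): [0 4 1 5 6 3 7 2]
After op 7 (in_shuffle): [6 0 3 4 7 1 2 5]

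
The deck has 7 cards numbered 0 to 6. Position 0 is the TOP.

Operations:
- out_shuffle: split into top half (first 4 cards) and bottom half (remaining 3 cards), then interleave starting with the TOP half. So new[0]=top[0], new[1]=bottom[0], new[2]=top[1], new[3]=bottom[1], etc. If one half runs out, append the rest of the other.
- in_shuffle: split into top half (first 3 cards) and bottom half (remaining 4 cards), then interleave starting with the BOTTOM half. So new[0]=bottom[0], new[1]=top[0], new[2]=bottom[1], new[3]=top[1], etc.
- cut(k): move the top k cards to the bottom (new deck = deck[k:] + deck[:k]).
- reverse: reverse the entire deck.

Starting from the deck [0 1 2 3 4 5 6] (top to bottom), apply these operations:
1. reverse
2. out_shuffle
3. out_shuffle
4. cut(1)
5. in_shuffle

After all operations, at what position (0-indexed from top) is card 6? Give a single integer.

Answer: 6

Derivation:
After op 1 (reverse): [6 5 4 3 2 1 0]
After op 2 (out_shuffle): [6 2 5 1 4 0 3]
After op 3 (out_shuffle): [6 4 2 0 5 3 1]
After op 4 (cut(1)): [4 2 0 5 3 1 6]
After op 5 (in_shuffle): [5 4 3 2 1 0 6]
Card 6 is at position 6.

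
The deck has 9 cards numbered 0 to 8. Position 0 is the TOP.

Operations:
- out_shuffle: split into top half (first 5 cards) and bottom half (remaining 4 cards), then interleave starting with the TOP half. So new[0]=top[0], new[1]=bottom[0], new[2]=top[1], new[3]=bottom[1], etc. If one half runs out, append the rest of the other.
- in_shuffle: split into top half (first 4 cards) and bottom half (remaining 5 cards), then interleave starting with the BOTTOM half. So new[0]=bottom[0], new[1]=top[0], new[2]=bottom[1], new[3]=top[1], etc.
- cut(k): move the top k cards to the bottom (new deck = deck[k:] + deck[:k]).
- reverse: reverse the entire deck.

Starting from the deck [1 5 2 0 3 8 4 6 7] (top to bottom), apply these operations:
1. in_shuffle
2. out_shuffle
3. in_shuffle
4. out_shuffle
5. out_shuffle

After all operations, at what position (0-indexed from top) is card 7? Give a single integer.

After op 1 (in_shuffle): [3 1 8 5 4 2 6 0 7]
After op 2 (out_shuffle): [3 2 1 6 8 0 5 7 4]
After op 3 (in_shuffle): [8 3 0 2 5 1 7 6 4]
After op 4 (out_shuffle): [8 1 3 7 0 6 2 4 5]
After op 5 (out_shuffle): [8 6 1 2 3 4 7 5 0]
Card 7 is at position 6.

Answer: 6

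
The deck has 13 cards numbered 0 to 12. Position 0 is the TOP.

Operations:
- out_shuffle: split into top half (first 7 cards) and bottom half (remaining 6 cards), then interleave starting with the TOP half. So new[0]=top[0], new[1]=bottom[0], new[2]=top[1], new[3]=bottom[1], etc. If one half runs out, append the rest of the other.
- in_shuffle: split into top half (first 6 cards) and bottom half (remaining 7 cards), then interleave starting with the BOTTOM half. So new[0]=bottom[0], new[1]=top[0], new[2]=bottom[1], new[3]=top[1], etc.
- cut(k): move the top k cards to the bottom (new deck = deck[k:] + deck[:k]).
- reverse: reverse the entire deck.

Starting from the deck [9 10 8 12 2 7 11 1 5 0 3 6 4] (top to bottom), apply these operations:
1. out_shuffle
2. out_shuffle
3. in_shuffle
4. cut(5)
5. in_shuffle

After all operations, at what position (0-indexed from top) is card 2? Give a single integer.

Answer: 5

Derivation:
After op 1 (out_shuffle): [9 1 10 5 8 0 12 3 2 6 7 4 11]
After op 2 (out_shuffle): [9 3 1 2 10 6 5 7 8 4 0 11 12]
After op 3 (in_shuffle): [5 9 7 3 8 1 4 2 0 10 11 6 12]
After op 4 (cut(5)): [1 4 2 0 10 11 6 12 5 9 7 3 8]
After op 5 (in_shuffle): [6 1 12 4 5 2 9 0 7 10 3 11 8]
Card 2 is at position 5.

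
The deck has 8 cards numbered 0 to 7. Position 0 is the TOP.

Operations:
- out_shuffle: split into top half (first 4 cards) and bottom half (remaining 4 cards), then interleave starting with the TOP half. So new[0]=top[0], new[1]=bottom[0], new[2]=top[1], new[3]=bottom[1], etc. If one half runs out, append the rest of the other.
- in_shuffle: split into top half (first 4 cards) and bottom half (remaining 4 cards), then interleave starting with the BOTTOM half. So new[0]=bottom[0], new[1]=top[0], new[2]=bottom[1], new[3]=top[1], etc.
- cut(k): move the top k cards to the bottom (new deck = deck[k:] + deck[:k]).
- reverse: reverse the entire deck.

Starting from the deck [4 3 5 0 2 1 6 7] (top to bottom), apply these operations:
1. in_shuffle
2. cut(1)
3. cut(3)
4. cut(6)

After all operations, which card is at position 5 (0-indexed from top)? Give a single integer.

After op 1 (in_shuffle): [2 4 1 3 6 5 7 0]
After op 2 (cut(1)): [4 1 3 6 5 7 0 2]
After op 3 (cut(3)): [6 5 7 0 2 4 1 3]
After op 4 (cut(6)): [1 3 6 5 7 0 2 4]
Position 5: card 0.

Answer: 0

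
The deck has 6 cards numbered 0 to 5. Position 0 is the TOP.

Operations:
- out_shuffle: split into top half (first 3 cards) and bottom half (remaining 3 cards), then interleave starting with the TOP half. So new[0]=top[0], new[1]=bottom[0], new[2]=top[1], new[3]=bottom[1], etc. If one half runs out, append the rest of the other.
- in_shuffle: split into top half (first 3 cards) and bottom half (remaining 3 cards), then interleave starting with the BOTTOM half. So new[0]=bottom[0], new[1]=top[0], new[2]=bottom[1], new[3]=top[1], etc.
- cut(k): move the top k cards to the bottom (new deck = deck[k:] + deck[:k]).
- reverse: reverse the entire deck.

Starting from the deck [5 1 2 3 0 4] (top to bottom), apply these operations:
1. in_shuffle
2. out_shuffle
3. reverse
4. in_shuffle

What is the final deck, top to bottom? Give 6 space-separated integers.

After op 1 (in_shuffle): [3 5 0 1 4 2]
After op 2 (out_shuffle): [3 1 5 4 0 2]
After op 3 (reverse): [2 0 4 5 1 3]
After op 4 (in_shuffle): [5 2 1 0 3 4]

Answer: 5 2 1 0 3 4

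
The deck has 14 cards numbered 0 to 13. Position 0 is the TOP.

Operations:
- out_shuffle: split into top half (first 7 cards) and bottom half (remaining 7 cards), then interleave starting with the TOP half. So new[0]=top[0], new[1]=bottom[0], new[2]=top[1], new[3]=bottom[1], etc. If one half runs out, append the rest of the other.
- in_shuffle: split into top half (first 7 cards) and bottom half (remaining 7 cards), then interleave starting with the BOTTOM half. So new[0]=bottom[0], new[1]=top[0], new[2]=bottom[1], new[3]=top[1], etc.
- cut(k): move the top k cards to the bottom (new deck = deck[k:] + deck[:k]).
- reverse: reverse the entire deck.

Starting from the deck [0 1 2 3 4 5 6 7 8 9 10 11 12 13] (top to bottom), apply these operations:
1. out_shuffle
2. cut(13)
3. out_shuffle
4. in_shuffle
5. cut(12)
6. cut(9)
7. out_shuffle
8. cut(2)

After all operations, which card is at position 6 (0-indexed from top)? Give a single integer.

After op 1 (out_shuffle): [0 7 1 8 2 9 3 10 4 11 5 12 6 13]
After op 2 (cut(13)): [13 0 7 1 8 2 9 3 10 4 11 5 12 6]
After op 3 (out_shuffle): [13 3 0 10 7 4 1 11 8 5 2 12 9 6]
After op 4 (in_shuffle): [11 13 8 3 5 0 2 10 12 7 9 4 6 1]
After op 5 (cut(12)): [6 1 11 13 8 3 5 0 2 10 12 7 9 4]
After op 6 (cut(9)): [10 12 7 9 4 6 1 11 13 8 3 5 0 2]
After op 7 (out_shuffle): [10 11 12 13 7 8 9 3 4 5 6 0 1 2]
After op 8 (cut(2)): [12 13 7 8 9 3 4 5 6 0 1 2 10 11]
Position 6: card 4.

Answer: 4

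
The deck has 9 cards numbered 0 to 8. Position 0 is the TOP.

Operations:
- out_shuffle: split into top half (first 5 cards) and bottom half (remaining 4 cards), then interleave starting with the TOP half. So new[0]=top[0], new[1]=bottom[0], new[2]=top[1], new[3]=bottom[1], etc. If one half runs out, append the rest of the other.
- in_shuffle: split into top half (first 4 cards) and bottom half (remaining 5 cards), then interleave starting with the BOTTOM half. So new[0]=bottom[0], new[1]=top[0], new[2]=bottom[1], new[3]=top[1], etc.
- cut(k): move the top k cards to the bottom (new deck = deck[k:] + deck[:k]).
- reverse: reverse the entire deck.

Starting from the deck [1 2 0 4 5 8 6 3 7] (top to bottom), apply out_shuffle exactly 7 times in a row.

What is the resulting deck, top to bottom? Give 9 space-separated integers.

Answer: 1 8 2 6 0 3 4 7 5

Derivation:
After op 1 (out_shuffle): [1 8 2 6 0 3 4 7 5]
After op 2 (out_shuffle): [1 3 8 4 2 7 6 5 0]
After op 3 (out_shuffle): [1 7 3 6 8 5 4 0 2]
After op 4 (out_shuffle): [1 5 7 4 3 0 6 2 8]
After op 5 (out_shuffle): [1 0 5 6 7 2 4 8 3]
After op 6 (out_shuffle): [1 2 0 4 5 8 6 3 7]
After op 7 (out_shuffle): [1 8 2 6 0 3 4 7 5]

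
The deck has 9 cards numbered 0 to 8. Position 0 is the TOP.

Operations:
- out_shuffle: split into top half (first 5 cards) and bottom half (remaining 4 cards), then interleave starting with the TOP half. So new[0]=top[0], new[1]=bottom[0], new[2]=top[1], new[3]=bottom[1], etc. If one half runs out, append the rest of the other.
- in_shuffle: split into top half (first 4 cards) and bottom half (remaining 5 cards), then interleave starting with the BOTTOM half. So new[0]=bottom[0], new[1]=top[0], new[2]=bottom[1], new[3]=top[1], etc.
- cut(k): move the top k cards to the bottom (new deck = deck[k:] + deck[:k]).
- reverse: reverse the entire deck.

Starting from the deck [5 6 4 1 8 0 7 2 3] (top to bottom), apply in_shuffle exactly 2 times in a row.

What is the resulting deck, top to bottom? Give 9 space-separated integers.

After op 1 (in_shuffle): [8 5 0 6 7 4 2 1 3]
After op 2 (in_shuffle): [7 8 4 5 2 0 1 6 3]

Answer: 7 8 4 5 2 0 1 6 3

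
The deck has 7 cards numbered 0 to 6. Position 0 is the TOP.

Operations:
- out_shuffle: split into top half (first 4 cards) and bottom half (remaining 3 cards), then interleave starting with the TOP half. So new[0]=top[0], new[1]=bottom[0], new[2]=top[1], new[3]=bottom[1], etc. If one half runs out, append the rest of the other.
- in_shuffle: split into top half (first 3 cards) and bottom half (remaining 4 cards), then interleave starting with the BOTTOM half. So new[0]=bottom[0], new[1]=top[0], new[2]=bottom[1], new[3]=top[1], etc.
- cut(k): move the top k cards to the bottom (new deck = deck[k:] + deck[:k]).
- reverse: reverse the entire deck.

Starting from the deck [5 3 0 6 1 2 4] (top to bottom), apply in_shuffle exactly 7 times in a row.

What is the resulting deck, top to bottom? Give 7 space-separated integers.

After op 1 (in_shuffle): [6 5 1 3 2 0 4]
After op 2 (in_shuffle): [3 6 2 5 0 1 4]
After op 3 (in_shuffle): [5 3 0 6 1 2 4]
After op 4 (in_shuffle): [6 5 1 3 2 0 4]
After op 5 (in_shuffle): [3 6 2 5 0 1 4]
After op 6 (in_shuffle): [5 3 0 6 1 2 4]
After op 7 (in_shuffle): [6 5 1 3 2 0 4]

Answer: 6 5 1 3 2 0 4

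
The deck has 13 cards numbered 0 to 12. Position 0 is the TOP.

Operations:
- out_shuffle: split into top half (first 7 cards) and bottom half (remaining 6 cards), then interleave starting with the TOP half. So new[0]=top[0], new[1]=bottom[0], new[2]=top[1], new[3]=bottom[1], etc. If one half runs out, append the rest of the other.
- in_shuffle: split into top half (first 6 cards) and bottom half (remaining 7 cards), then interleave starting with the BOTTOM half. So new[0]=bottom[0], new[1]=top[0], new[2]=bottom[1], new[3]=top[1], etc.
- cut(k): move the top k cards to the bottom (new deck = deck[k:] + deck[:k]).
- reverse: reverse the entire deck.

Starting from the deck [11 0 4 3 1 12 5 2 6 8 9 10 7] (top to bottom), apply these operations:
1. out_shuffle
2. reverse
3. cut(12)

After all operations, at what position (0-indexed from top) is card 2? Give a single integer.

After op 1 (out_shuffle): [11 2 0 6 4 8 3 9 1 10 12 7 5]
After op 2 (reverse): [5 7 12 10 1 9 3 8 4 6 0 2 11]
After op 3 (cut(12)): [11 5 7 12 10 1 9 3 8 4 6 0 2]
Card 2 is at position 12.

Answer: 12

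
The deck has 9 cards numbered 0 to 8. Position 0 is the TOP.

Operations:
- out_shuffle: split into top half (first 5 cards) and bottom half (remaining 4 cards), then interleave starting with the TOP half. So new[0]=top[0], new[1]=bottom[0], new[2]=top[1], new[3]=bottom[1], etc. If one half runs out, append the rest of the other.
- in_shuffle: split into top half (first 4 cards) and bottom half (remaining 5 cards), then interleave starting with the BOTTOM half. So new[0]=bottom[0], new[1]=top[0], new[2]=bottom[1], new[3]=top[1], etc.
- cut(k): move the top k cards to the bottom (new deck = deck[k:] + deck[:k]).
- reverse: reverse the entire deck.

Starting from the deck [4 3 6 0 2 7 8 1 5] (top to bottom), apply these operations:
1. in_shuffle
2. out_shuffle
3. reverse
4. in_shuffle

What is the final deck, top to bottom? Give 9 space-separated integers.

After op 1 (in_shuffle): [2 4 7 3 8 6 1 0 5]
After op 2 (out_shuffle): [2 6 4 1 7 0 3 5 8]
After op 3 (reverse): [8 5 3 0 7 1 4 6 2]
After op 4 (in_shuffle): [7 8 1 5 4 3 6 0 2]

Answer: 7 8 1 5 4 3 6 0 2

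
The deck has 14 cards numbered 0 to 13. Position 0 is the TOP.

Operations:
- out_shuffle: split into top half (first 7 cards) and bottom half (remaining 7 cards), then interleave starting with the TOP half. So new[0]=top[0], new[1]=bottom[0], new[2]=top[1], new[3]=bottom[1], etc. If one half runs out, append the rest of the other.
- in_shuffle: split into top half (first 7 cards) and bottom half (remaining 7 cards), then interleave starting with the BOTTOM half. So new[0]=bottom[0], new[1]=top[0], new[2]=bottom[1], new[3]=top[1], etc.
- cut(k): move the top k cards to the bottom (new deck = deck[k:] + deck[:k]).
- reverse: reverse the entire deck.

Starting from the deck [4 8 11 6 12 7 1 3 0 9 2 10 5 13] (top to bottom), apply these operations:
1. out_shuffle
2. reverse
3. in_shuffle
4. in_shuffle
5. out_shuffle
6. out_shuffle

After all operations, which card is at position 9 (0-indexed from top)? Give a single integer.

Answer: 2

Derivation:
After op 1 (out_shuffle): [4 3 8 0 11 9 6 2 12 10 7 5 1 13]
After op 2 (reverse): [13 1 5 7 10 12 2 6 9 11 0 8 3 4]
After op 3 (in_shuffle): [6 13 9 1 11 5 0 7 8 10 3 12 4 2]
After op 4 (in_shuffle): [7 6 8 13 10 9 3 1 12 11 4 5 2 0]
After op 5 (out_shuffle): [7 1 6 12 8 11 13 4 10 5 9 2 3 0]
After op 6 (out_shuffle): [7 4 1 10 6 5 12 9 8 2 11 3 13 0]
Position 9: card 2.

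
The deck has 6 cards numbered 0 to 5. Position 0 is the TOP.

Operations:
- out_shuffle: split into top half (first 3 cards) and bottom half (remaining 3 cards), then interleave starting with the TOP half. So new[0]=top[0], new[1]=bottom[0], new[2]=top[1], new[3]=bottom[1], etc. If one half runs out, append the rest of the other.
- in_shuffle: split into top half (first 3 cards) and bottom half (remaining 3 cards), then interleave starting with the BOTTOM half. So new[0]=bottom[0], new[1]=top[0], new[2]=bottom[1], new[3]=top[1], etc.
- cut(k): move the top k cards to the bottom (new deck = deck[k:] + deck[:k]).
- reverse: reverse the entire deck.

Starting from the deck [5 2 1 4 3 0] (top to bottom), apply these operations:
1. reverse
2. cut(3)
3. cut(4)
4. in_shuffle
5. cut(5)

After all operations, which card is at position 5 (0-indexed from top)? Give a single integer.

After op 1 (reverse): [0 3 4 1 2 5]
After op 2 (cut(3)): [1 2 5 0 3 4]
After op 3 (cut(4)): [3 4 1 2 5 0]
After op 4 (in_shuffle): [2 3 5 4 0 1]
After op 5 (cut(5)): [1 2 3 5 4 0]
Position 5: card 0.

Answer: 0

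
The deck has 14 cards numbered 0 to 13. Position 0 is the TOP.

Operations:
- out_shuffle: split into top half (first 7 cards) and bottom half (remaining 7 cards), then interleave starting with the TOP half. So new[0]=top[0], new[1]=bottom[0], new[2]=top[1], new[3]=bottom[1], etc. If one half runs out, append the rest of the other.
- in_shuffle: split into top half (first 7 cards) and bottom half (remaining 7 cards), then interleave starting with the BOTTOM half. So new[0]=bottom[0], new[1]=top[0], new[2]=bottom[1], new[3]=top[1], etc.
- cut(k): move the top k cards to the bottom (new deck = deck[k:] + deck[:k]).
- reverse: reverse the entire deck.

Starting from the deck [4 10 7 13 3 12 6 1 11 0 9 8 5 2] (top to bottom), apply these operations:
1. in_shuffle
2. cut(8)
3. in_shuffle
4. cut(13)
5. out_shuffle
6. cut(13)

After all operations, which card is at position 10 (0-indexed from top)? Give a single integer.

After op 1 (in_shuffle): [1 4 11 10 0 7 9 13 8 3 5 12 2 6]
After op 2 (cut(8)): [8 3 5 12 2 6 1 4 11 10 0 7 9 13]
After op 3 (in_shuffle): [4 8 11 3 10 5 0 12 7 2 9 6 13 1]
After op 4 (cut(13)): [1 4 8 11 3 10 5 0 12 7 2 9 6 13]
After op 5 (out_shuffle): [1 0 4 12 8 7 11 2 3 9 10 6 5 13]
After op 6 (cut(13)): [13 1 0 4 12 8 7 11 2 3 9 10 6 5]
Position 10: card 9.

Answer: 9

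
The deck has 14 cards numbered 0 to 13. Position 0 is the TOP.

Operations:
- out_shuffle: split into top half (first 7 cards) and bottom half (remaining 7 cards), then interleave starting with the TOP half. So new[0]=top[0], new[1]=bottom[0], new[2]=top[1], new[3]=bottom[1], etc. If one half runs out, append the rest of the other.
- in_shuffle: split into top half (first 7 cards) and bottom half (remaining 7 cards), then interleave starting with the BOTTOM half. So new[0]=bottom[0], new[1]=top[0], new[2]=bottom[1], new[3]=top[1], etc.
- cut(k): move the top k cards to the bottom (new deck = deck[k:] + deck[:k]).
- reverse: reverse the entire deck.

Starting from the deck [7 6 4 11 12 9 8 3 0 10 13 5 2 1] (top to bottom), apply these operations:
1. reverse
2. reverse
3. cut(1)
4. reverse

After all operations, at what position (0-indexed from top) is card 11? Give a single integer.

Answer: 11

Derivation:
After op 1 (reverse): [1 2 5 13 10 0 3 8 9 12 11 4 6 7]
After op 2 (reverse): [7 6 4 11 12 9 8 3 0 10 13 5 2 1]
After op 3 (cut(1)): [6 4 11 12 9 8 3 0 10 13 5 2 1 7]
After op 4 (reverse): [7 1 2 5 13 10 0 3 8 9 12 11 4 6]
Card 11 is at position 11.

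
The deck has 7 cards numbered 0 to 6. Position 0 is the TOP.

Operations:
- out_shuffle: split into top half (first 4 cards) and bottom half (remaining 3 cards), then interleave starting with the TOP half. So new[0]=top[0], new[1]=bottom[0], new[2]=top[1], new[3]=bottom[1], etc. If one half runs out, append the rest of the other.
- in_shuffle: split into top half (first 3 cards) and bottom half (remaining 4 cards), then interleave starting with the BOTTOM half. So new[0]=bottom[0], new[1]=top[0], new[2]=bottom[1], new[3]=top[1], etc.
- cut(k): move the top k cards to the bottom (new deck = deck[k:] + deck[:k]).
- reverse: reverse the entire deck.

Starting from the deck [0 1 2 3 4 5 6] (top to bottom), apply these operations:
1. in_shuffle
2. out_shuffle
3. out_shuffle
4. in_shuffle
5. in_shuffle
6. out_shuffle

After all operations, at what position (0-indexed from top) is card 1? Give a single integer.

Answer: 4

Derivation:
After op 1 (in_shuffle): [3 0 4 1 5 2 6]
After op 2 (out_shuffle): [3 5 0 2 4 6 1]
After op 3 (out_shuffle): [3 4 5 6 0 1 2]
After op 4 (in_shuffle): [6 3 0 4 1 5 2]
After op 5 (in_shuffle): [4 6 1 3 5 0 2]
After op 6 (out_shuffle): [4 5 6 0 1 2 3]
Card 1 is at position 4.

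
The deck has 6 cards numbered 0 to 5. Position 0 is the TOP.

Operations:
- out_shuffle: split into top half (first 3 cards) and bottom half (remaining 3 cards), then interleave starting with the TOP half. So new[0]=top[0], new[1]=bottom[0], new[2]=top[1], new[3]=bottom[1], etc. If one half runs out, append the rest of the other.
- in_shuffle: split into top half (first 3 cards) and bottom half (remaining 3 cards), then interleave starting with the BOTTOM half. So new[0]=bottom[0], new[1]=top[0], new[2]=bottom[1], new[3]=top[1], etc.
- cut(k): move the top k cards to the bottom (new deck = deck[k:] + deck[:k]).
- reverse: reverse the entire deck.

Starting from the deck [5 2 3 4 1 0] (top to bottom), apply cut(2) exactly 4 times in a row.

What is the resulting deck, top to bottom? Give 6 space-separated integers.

Answer: 3 4 1 0 5 2

Derivation:
After op 1 (cut(2)): [3 4 1 0 5 2]
After op 2 (cut(2)): [1 0 5 2 3 4]
After op 3 (cut(2)): [5 2 3 4 1 0]
After op 4 (cut(2)): [3 4 1 0 5 2]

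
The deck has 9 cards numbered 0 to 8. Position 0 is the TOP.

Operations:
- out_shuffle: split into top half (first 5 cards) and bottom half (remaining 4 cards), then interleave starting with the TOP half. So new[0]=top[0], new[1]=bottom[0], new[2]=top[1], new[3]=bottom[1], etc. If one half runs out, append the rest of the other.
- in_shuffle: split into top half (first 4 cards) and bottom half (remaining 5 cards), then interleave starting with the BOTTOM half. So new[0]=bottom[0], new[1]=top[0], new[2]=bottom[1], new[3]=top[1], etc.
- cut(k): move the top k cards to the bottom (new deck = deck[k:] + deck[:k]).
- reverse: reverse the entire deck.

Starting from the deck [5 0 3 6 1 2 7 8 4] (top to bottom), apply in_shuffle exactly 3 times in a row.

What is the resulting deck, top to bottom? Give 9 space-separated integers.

After op 1 (in_shuffle): [1 5 2 0 7 3 8 6 4]
After op 2 (in_shuffle): [7 1 3 5 8 2 6 0 4]
After op 3 (in_shuffle): [8 7 2 1 6 3 0 5 4]

Answer: 8 7 2 1 6 3 0 5 4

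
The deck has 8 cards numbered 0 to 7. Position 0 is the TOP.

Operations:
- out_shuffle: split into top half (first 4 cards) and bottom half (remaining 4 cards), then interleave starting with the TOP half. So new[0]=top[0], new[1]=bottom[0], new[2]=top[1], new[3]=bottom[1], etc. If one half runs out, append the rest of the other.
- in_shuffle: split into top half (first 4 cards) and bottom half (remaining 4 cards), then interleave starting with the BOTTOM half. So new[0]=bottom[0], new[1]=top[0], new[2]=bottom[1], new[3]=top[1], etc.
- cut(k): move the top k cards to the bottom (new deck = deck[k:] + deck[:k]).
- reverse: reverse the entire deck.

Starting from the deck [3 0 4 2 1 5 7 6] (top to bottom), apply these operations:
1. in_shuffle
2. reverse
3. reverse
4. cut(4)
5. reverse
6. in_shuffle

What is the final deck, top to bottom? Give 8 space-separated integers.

After op 1 (in_shuffle): [1 3 5 0 7 4 6 2]
After op 2 (reverse): [2 6 4 7 0 5 3 1]
After op 3 (reverse): [1 3 5 0 7 4 6 2]
After op 4 (cut(4)): [7 4 6 2 1 3 5 0]
After op 5 (reverse): [0 5 3 1 2 6 4 7]
After op 6 (in_shuffle): [2 0 6 5 4 3 7 1]

Answer: 2 0 6 5 4 3 7 1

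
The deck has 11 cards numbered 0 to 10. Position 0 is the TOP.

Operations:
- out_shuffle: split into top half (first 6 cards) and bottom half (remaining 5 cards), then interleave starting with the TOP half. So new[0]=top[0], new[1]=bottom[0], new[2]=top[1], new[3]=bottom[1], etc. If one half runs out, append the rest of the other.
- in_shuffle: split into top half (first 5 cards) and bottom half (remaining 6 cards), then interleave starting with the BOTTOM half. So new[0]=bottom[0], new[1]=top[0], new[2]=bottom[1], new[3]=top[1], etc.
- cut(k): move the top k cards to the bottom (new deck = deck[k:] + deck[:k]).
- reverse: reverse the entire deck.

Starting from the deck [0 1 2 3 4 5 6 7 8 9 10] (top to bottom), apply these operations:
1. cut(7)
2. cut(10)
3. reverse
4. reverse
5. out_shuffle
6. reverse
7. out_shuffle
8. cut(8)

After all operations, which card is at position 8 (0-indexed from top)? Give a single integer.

Answer: 7

Derivation:
After op 1 (cut(7)): [7 8 9 10 0 1 2 3 4 5 6]
After op 2 (cut(10)): [6 7 8 9 10 0 1 2 3 4 5]
After op 3 (reverse): [5 4 3 2 1 0 10 9 8 7 6]
After op 4 (reverse): [6 7 8 9 10 0 1 2 3 4 5]
After op 5 (out_shuffle): [6 1 7 2 8 3 9 4 10 5 0]
After op 6 (reverse): [0 5 10 4 9 3 8 2 7 1 6]
After op 7 (out_shuffle): [0 8 5 2 10 7 4 1 9 6 3]
After op 8 (cut(8)): [9 6 3 0 8 5 2 10 7 4 1]
Position 8: card 7.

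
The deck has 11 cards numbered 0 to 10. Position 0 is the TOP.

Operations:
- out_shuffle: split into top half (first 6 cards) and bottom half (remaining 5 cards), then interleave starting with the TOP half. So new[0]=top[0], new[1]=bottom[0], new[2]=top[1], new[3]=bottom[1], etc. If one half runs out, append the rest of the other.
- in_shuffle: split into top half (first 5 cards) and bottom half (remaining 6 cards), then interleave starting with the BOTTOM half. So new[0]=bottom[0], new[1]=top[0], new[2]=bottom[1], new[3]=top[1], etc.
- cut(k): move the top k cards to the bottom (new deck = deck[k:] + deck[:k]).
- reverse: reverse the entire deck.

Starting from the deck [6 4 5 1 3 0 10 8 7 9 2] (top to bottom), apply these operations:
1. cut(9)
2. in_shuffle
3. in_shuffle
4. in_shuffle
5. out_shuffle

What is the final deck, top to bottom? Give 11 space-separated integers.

Answer: 3 5 6 9 8 0 1 4 2 7 10

Derivation:
After op 1 (cut(9)): [9 2 6 4 5 1 3 0 10 8 7]
After op 2 (in_shuffle): [1 9 3 2 0 6 10 4 8 5 7]
After op 3 (in_shuffle): [6 1 10 9 4 3 8 2 5 0 7]
After op 4 (in_shuffle): [3 6 8 1 2 10 5 9 0 4 7]
After op 5 (out_shuffle): [3 5 6 9 8 0 1 4 2 7 10]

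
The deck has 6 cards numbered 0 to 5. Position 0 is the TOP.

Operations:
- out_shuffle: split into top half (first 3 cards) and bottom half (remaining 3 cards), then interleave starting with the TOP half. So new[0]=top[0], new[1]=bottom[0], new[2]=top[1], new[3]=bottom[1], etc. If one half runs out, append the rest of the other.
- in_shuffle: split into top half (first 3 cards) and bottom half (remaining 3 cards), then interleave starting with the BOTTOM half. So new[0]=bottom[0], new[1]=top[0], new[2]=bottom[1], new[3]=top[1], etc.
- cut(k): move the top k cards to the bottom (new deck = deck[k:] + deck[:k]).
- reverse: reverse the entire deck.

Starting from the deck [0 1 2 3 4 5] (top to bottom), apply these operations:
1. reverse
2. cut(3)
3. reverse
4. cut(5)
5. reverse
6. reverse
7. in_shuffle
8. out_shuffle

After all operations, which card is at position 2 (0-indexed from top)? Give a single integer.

Answer: 2

Derivation:
After op 1 (reverse): [5 4 3 2 1 0]
After op 2 (cut(3)): [2 1 0 5 4 3]
After op 3 (reverse): [3 4 5 0 1 2]
After op 4 (cut(5)): [2 3 4 5 0 1]
After op 5 (reverse): [1 0 5 4 3 2]
After op 6 (reverse): [2 3 4 5 0 1]
After op 7 (in_shuffle): [5 2 0 3 1 4]
After op 8 (out_shuffle): [5 3 2 1 0 4]
Position 2: card 2.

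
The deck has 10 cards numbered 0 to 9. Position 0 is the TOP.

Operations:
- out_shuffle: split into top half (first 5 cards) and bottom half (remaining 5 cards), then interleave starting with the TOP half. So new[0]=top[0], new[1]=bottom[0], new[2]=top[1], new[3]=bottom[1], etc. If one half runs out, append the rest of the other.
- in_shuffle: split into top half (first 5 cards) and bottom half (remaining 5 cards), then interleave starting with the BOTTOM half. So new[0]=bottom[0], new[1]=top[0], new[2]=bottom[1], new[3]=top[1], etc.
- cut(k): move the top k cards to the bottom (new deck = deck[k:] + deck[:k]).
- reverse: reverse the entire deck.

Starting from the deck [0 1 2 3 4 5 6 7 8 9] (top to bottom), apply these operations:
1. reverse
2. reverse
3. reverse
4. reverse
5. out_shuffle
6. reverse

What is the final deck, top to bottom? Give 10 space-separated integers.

Answer: 9 4 8 3 7 2 6 1 5 0

Derivation:
After op 1 (reverse): [9 8 7 6 5 4 3 2 1 0]
After op 2 (reverse): [0 1 2 3 4 5 6 7 8 9]
After op 3 (reverse): [9 8 7 6 5 4 3 2 1 0]
After op 4 (reverse): [0 1 2 3 4 5 6 7 8 9]
After op 5 (out_shuffle): [0 5 1 6 2 7 3 8 4 9]
After op 6 (reverse): [9 4 8 3 7 2 6 1 5 0]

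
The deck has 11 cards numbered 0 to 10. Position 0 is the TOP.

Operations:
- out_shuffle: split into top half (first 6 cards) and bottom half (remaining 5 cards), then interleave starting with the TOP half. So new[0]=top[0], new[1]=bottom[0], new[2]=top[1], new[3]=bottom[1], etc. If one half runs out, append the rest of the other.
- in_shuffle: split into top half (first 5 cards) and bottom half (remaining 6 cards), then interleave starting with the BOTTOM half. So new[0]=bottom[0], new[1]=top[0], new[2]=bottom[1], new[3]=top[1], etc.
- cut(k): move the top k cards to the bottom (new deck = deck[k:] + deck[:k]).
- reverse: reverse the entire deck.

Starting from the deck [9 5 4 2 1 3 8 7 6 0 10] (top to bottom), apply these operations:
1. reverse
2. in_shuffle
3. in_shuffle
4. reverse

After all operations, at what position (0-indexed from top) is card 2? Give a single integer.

Answer: 1

Derivation:
After op 1 (reverse): [10 0 6 7 8 3 1 2 4 5 9]
After op 2 (in_shuffle): [3 10 1 0 2 6 4 7 5 8 9]
After op 3 (in_shuffle): [6 3 4 10 7 1 5 0 8 2 9]
After op 4 (reverse): [9 2 8 0 5 1 7 10 4 3 6]
Card 2 is at position 1.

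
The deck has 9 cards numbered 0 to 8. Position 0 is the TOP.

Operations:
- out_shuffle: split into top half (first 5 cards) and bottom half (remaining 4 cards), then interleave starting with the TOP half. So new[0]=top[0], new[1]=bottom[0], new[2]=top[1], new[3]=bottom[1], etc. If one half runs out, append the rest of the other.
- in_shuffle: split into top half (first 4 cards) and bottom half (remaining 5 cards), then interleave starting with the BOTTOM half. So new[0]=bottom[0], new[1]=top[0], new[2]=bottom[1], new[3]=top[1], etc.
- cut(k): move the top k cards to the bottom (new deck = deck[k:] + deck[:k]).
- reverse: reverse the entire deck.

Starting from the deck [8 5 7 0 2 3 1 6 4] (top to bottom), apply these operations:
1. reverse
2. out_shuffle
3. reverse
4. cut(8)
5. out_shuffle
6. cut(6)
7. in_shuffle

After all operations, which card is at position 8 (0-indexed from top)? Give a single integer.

After op 1 (reverse): [4 6 1 3 2 0 7 5 8]
After op 2 (out_shuffle): [4 0 6 7 1 5 3 8 2]
After op 3 (reverse): [2 8 3 5 1 7 6 0 4]
After op 4 (cut(8)): [4 2 8 3 5 1 7 6 0]
After op 5 (out_shuffle): [4 1 2 7 8 6 3 0 5]
After op 6 (cut(6)): [3 0 5 4 1 2 7 8 6]
After op 7 (in_shuffle): [1 3 2 0 7 5 8 4 6]
Position 8: card 6.

Answer: 6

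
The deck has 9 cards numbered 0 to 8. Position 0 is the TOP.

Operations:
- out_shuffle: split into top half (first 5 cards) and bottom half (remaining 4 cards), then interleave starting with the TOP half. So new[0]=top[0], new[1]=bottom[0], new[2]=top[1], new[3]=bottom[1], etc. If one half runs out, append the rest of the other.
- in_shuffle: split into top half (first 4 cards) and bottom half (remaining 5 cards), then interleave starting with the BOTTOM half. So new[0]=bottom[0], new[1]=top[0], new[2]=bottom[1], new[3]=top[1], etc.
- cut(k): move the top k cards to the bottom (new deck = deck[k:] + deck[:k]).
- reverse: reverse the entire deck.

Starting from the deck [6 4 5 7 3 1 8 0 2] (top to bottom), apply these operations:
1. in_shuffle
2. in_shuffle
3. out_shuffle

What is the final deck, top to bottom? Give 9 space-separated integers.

Answer: 8 1 3 7 5 4 6 2 0

Derivation:
After op 1 (in_shuffle): [3 6 1 4 8 5 0 7 2]
After op 2 (in_shuffle): [8 3 5 6 0 1 7 4 2]
After op 3 (out_shuffle): [8 1 3 7 5 4 6 2 0]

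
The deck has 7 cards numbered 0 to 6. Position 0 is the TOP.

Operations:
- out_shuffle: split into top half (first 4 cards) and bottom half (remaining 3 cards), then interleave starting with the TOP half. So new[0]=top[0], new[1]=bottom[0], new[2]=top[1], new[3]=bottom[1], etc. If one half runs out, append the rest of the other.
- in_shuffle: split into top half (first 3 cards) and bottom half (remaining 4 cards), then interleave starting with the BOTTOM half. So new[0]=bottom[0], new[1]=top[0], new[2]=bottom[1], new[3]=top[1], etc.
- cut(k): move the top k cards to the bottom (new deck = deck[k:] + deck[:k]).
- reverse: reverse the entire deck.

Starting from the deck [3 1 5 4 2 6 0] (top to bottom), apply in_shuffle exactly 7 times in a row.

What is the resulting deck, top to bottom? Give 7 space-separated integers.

Answer: 4 3 2 1 6 5 0

Derivation:
After op 1 (in_shuffle): [4 3 2 1 6 5 0]
After op 2 (in_shuffle): [1 4 6 3 5 2 0]
After op 3 (in_shuffle): [3 1 5 4 2 6 0]
After op 4 (in_shuffle): [4 3 2 1 6 5 0]
After op 5 (in_shuffle): [1 4 6 3 5 2 0]
After op 6 (in_shuffle): [3 1 5 4 2 6 0]
After op 7 (in_shuffle): [4 3 2 1 6 5 0]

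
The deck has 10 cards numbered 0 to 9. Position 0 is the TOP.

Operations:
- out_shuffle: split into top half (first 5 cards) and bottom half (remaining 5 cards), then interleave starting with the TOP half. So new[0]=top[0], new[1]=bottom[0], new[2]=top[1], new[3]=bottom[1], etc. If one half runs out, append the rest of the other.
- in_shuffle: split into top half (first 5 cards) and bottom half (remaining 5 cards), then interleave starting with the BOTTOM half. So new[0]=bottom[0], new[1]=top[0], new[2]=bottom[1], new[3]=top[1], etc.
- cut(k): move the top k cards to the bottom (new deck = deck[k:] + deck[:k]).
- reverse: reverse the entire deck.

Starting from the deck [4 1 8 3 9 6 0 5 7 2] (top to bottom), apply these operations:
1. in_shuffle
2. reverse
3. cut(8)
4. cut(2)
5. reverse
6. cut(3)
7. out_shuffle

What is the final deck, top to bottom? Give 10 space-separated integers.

After op 1 (in_shuffle): [6 4 0 1 5 8 7 3 2 9]
After op 2 (reverse): [9 2 3 7 8 5 1 0 4 6]
After op 3 (cut(8)): [4 6 9 2 3 7 8 5 1 0]
After op 4 (cut(2)): [9 2 3 7 8 5 1 0 4 6]
After op 5 (reverse): [6 4 0 1 5 8 7 3 2 9]
After op 6 (cut(3)): [1 5 8 7 3 2 9 6 4 0]
After op 7 (out_shuffle): [1 2 5 9 8 6 7 4 3 0]

Answer: 1 2 5 9 8 6 7 4 3 0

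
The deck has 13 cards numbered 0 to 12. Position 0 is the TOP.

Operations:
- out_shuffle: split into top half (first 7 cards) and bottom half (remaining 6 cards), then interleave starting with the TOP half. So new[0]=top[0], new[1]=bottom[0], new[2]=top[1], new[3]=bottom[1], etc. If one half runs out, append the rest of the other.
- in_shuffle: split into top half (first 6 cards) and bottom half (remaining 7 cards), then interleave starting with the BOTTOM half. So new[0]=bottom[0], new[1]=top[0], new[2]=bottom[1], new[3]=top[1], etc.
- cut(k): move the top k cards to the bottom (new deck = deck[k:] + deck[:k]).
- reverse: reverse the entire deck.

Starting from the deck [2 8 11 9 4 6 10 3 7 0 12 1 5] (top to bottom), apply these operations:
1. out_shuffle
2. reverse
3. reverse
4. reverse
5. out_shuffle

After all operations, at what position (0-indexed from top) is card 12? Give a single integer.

After op 1 (out_shuffle): [2 3 8 7 11 0 9 12 4 1 6 5 10]
After op 2 (reverse): [10 5 6 1 4 12 9 0 11 7 8 3 2]
After op 3 (reverse): [2 3 8 7 11 0 9 12 4 1 6 5 10]
After op 4 (reverse): [10 5 6 1 4 12 9 0 11 7 8 3 2]
After op 5 (out_shuffle): [10 0 5 11 6 7 1 8 4 3 12 2 9]
Card 12 is at position 10.

Answer: 10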